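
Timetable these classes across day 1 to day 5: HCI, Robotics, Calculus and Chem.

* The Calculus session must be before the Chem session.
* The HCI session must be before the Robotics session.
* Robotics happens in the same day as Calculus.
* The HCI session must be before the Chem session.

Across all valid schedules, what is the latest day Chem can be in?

Precedence pushes Chem to at least day 3.
Chem at day 5 is achievable: Chem -> day 5; Robotics -> day 2; Calculus -> day 2; HCI -> day 1.

day 5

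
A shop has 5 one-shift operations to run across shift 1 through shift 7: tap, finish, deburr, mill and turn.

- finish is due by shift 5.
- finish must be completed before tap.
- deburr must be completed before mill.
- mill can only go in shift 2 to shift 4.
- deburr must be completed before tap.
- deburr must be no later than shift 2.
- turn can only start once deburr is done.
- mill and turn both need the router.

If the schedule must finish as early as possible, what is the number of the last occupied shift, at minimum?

The precedence chain requires at least 2 distinct shifts.
Could 2 shifts be enough, i.e. nothing placed later than shift 2? No: deburr's window within 2 shifts is {shift 1, shift 2}; mill's window within 2 shifts is {shift 2}; deburr must come before mill (at shift 2 or earlier) → {shift 1}; turn must come after deburr (at shift 1 or later) → {shift 2}; turn can't share with mill (shift 2) → nothing is left.
So 2 shifts is not enough.
3 works (last occupied shift: shift 3): for example finish -> shift 1, tap -> shift 2, mill -> shift 2, turn -> shift 3, deburr -> shift 1.

3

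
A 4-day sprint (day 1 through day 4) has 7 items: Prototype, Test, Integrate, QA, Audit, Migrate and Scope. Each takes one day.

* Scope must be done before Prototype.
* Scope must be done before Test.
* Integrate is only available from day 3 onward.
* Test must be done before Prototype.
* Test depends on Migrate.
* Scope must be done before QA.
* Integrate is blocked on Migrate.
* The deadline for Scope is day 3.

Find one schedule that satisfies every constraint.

Prototype -> day 3; Audit -> day 1; Scope -> day 1; Integrate -> day 3; Migrate -> day 1; Test -> day 2; QA -> day 2

Checking: Test(day 2) before Prototype(day 3); Scope(day 1) before QA(day 2); Migrate(day 1) before Test(day 2); Scope(day 1) before Test(day 2); Migrate(day 1) before Integrate(day 3); Scope(day 1) before Prototype(day 3); Integrate=day 3 in [day 3,day 4]; Scope=day 1 in [day 1,day 3].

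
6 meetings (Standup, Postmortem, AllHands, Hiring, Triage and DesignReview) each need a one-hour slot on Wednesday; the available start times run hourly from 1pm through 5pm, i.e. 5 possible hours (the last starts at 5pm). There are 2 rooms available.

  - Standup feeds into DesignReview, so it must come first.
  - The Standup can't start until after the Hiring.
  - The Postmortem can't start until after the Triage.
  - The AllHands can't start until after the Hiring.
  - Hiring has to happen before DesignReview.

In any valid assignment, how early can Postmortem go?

2pm

Precedence pushes Postmortem to at least 2pm.
Postmortem at 2pm is achievable: Standup -> 2pm, AllHands -> 3pm, Hiring -> 1pm, DesignReview -> 3pm, Postmortem -> 2pm, Triage -> 1pm.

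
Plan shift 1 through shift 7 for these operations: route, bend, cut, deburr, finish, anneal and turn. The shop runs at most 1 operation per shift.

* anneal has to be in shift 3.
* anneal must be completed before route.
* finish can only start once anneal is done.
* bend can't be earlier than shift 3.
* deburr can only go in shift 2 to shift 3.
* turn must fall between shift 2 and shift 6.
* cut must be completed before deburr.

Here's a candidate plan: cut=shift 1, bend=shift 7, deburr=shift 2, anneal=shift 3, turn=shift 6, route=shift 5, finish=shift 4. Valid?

anneal has to be in shift 3 — holds.
deburr can only go in shift 2 to shift 3 — holds.
anneal must be completed before route — holds.
cut must be completed before deburr — holds.
The shop runs at most 1 operation per shift — holds.
turn must fall between shift 2 and shift 6 — holds.
bend can't be earlier than shift 3 — holds.
finish can only start once anneal is done — holds.

Valid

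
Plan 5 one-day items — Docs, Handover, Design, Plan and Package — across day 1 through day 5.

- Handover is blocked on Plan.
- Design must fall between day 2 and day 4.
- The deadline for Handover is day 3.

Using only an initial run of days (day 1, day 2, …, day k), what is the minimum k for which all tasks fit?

The precedence chain requires at least 2 distinct days.
2 works (last occupied day: day 2): for example Plan in day 1; Package in day 1; Handover in day 2; Docs in day 1; Design in day 2.

2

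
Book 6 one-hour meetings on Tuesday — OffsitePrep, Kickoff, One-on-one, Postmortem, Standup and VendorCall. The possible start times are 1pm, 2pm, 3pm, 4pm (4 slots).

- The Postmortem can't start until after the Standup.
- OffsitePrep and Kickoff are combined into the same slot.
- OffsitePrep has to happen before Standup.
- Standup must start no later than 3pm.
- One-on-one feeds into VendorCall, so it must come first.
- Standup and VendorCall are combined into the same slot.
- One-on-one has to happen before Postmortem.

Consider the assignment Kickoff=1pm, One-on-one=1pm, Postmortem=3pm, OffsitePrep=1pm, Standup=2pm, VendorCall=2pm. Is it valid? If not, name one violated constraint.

Yes, all constraints hold

Standup and VendorCall are combined into the same slot — holds.
The Postmortem can't start until after the Standup — holds.
Standup must start no later than 3pm — holds.
One-on-one feeds into VendorCall, so it must come first — holds.
OffsitePrep and Kickoff are combined into the same slot — holds.
OffsitePrep has to happen before Standup — holds.
One-on-one has to happen before Postmortem — holds.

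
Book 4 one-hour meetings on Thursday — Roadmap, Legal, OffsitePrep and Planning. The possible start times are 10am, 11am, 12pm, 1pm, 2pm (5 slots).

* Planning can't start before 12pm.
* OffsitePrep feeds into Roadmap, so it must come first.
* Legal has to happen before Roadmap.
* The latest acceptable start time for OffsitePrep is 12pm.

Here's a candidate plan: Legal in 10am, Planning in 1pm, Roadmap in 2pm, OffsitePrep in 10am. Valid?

Yes, all constraints hold

Legal has to happen before Roadmap — holds.
Planning can't start before 12pm — holds.
OffsitePrep feeds into Roadmap, so it must come first — holds.
The latest acceptable start time for OffsitePrep is 12pm — holds.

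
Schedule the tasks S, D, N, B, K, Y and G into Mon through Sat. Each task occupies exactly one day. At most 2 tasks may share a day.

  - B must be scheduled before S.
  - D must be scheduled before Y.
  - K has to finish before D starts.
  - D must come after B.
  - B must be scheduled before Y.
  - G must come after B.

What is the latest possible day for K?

Downstream work caps K at Thu.
K at Thu is achievable: D=Fri; S=Tue; B=Mon; K=Thu; Y=Sat; N=Mon; G=Tue.

Thu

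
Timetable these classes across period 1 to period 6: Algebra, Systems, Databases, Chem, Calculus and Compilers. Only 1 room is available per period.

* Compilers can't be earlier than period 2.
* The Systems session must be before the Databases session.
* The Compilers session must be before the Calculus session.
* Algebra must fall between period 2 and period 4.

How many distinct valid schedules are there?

Splitting on Algebra: it can be period 2 (18), period 3 (18), period 4 (18). Listing each branch's schedules as (Systems, Databases, Chem, Calculus, Compilers) by period number:
Algebra=period 2: (1,3,4,6,5) (1,3,5,6,4) (1,3,6,5,4) (1,4,3,6,5) (1,4,5,6,3) (1,4,6,5,3) (1,5,3,6,4) (1,5,4,6,3) (1,5,6,4,3) (1,6,3,5,4) (1,6,4,5,3) (1,6,5,4,3) (3,4,1,6,5) (3,5,1,6,4) (3,6,1,5,4) (4,5,1,6,3) (4,6,1,5,3) (5,6,1,4,3) — 18.
Algebra=period 3: (1,2,4,6,5) (1,2,5,6,4) (1,2,6,5,4) (1,4,2,6,5) (1,4,5,6,2) (1,4,6,5,2) (1,5,2,6,4) (1,5,4,6,2) (1,5,6,4,2) (1,6,2,5,4) (1,6,4,5,2) (1,6,5,4,2) (2,4,1,6,5) (2,5,1,6,4) (2,6,1,5,4) (4,5,1,6,2) (4,6,1,5,2) (5,6,1,4,2) — 18.
Algebra=period 4: (1,2,3,6,5) (1,2,5,6,3) (1,2,6,5,3) (1,3,2,6,5) (1,3,5,6,2) (1,3,6,5,2) (1,5,2,6,3) (1,5,3,6,2) (1,5,6,3,2) (1,6,2,5,3) (1,6,3,5,2) (1,6,5,3,2) (2,3,1,6,5) (2,5,1,6,3) (2,6,1,5,3) (3,5,1,6,2) (3,6,1,5,2) (5,6,1,3,2) — 18.
Summing: 18 + 18 + 18 = 54.

54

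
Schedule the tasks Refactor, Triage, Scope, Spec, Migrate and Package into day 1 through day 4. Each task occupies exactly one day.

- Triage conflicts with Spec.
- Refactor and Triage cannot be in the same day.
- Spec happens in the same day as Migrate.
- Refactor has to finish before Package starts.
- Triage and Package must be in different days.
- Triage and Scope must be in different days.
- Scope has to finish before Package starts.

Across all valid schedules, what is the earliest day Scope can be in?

day 1

Downstream work caps Scope at day 3.
Scope at day 1 is achievable: Triage in day 3; Migrate in day 1; Spec in day 1; Scope in day 1; Refactor in day 1; Package in day 2.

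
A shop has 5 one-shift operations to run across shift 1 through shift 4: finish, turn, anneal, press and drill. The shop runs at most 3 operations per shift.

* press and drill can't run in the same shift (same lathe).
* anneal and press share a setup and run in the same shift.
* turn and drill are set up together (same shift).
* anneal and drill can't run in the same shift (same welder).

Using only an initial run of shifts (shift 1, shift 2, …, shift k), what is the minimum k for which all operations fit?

2

With at most 3 per shift and 5 operations, at least 2 shifts are needed.
2 works (last occupied shift: shift 2): for example turn -> shift 1, anneal -> shift 2, press -> shift 2, drill -> shift 1, finish -> shift 1.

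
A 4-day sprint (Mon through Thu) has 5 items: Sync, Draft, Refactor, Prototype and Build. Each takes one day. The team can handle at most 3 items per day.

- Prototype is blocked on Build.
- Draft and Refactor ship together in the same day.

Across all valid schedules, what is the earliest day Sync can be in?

Sync at Mon is achievable: Build -> Mon, Draft -> Tue, Sync -> Mon, Refactor -> Tue, Prototype -> Tue.

Mon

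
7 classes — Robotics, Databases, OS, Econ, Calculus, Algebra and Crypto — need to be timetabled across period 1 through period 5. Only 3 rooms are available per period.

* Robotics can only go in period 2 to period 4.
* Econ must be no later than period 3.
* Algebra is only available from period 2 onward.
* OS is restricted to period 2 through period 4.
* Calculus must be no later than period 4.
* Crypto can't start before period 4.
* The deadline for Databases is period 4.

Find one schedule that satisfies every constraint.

Econ in period 1; Crypto in period 4; Databases in period 1; Calculus in period 1; Robotics in period 2; OS in period 2; Algebra in period 2

Checking: Robotics=period 2 in [period 2,period 4]; Crypto=period 4 in [period 4,period 5]; Calculus=period 1 in [period 1,period 4]; Databases=period 1 in [period 1,period 4]; Algebra=period 2 in [period 2,period 5]; Econ=period 1 in [period 1,period 3]; OS=period 2 in [period 2,period 4]; max 3 per period (cap 3).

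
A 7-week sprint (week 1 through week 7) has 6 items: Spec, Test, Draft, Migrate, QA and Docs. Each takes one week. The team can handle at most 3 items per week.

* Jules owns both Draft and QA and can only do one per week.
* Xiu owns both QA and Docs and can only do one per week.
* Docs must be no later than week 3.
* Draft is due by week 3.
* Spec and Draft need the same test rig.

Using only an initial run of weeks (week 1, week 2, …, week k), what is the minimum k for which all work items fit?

2 weeks

With at most 3 per week and 6 work items, at least 2 weeks are needed.
2 works (last occupied week: week 2): for example Docs in week 2, Draft in week 2, QA in week 1, Spec in week 1, Test in week 1, Migrate in week 2.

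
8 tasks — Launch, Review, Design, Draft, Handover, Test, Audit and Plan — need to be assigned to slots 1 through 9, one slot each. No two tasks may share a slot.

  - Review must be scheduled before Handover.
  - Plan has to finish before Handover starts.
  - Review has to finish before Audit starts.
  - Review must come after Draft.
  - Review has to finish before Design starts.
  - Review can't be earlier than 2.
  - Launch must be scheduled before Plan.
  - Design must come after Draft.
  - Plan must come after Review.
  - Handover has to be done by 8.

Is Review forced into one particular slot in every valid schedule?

Review can be 2 (e.g. Handover -> 5; Design -> 6; Draft -> 1; Launch -> 3; Review -> 2; Audit -> 7; Test -> 8; Plan -> 4) or 3 (e.g. Launch -> 2; Audit -> 7; Review -> 3; Handover -> 5; Test -> 8; Design -> 6; Draft -> 1; Plan -> 4).

No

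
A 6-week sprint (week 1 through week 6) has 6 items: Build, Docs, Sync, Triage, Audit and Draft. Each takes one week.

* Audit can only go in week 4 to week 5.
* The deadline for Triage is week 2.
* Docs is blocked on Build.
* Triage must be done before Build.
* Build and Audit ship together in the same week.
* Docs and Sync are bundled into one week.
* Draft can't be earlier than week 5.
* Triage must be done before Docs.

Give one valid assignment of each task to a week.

Audit -> week 4; Sync -> week 5; Build -> week 4; Draft -> week 5; Triage -> week 1; Docs -> week 5

Checking: Build(week 4) before Docs(week 5); Triage(week 1) before Build(week 4); Triage(week 1) before Docs(week 5); Docs = Sync = week 5; Build = Audit = week 4; Audit=week 4 in [week 4,week 5]; Triage=week 1 in [week 1,week 2]; Draft=week 5 in [week 5,week 6].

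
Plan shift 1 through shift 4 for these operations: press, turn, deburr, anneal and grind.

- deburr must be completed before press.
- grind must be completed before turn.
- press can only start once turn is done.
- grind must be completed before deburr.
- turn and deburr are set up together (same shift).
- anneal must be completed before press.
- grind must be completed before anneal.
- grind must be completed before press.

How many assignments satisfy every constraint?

Splitting on press: it can be shift 3 (1), shift 4 (5). Listing each branch's schedules as (turn, deburr, anneal, grind) by shift number:
press=shift 3: (2,2,2,1) — 1.
press=shift 4: (2,2,2,1) (2,2,3,1) (3,3,2,1) (3,3,3,1) (3,3,3,2) — 5.
Summing: 1 + 5 = 6.

6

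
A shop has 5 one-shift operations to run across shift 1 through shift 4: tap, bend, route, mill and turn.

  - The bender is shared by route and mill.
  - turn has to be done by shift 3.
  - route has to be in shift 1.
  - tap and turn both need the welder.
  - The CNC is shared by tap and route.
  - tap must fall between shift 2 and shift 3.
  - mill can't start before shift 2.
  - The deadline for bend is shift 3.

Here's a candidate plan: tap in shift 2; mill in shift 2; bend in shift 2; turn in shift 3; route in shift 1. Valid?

turn has to be done by shift 3 — holds.
tap and turn both need the welder — holds.
The bender is shared by route and mill — holds.
tap must fall between shift 2 and shift 3 — holds.
mill can't start before shift 2 — holds.
The CNC is shared by tap and route — holds.
The deadline for bend is shift 3 — holds.
route has to be in shift 1 — holds.

Yes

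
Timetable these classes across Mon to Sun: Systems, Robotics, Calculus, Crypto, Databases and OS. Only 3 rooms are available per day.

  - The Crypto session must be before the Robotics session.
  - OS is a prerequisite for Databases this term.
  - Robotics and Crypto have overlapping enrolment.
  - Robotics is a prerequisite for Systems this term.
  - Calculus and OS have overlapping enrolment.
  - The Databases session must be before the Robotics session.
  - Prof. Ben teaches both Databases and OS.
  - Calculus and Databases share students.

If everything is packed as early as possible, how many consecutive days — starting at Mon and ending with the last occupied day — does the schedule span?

4

The precedence chain requires at least 4 distinct days.
With at most 3 per day and 6 classes, at least 2 days are needed.
4 works (last occupied day: Thu): for example Crypto -> Mon; OS -> Mon; Robotics -> Wed; Systems -> Thu; Databases -> Tue; Calculus -> Wed.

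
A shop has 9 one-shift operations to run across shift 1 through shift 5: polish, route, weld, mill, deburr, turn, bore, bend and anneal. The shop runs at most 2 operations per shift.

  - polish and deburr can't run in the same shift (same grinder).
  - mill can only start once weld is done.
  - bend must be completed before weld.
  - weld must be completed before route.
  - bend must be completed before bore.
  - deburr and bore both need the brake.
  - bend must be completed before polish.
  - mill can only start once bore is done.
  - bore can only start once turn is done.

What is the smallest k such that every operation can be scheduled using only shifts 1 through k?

5 shifts

The precedence chain requires at least 3 distinct shifts.
With at most 2 per shift and 9 operations, at least 5 shifts are needed.
5 works (last occupied shift: shift 5): for example bend=shift 1, polish=shift 3, turn=shift 1, anneal=shift 5, route=shift 4, weld=shift 2, mill=shift 3, bore=shift 2, deburr=shift 4.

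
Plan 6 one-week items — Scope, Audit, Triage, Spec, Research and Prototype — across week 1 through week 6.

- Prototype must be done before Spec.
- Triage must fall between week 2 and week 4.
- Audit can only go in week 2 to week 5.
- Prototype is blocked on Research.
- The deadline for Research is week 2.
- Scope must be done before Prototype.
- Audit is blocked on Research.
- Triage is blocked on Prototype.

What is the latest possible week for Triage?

Triage is available from week 2; precedence pushes Triage to at least week 3; Triage's own window allows nothing later than week 4.
Triage at week 4 is achievable: Audit in week 2, Prototype in week 2, Research in week 1, Triage in week 4, Scope in week 1, Spec in week 3.

week 4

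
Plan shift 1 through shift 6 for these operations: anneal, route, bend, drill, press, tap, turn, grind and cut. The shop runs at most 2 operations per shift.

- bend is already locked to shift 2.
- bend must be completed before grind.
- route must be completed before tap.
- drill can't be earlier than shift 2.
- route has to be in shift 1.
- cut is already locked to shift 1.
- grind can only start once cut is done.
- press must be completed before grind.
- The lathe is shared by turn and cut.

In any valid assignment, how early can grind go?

Precedence pushes grind to at least shift 3.
grind at shift 3 is achievable: turn in shift 5; anneal in shift 4; cut in shift 1; route in shift 1; bend in shift 2; grind in shift 3; tap in shift 4; drill in shift 3; press in shift 2.

shift 3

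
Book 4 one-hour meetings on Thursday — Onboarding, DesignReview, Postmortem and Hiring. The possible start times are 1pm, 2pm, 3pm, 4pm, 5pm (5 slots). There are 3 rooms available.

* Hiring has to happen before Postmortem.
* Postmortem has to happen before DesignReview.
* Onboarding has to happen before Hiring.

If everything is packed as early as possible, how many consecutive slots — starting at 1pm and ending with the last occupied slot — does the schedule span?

4 slots

The precedence chain requires at least 4 distinct slots.
With at most 3 per slot and 4 meetings, at least 2 slots are needed.
4 works (last occupied slot: 4pm): for example Postmortem -> 3pm, DesignReview -> 4pm, Hiring -> 2pm, Onboarding -> 1pm.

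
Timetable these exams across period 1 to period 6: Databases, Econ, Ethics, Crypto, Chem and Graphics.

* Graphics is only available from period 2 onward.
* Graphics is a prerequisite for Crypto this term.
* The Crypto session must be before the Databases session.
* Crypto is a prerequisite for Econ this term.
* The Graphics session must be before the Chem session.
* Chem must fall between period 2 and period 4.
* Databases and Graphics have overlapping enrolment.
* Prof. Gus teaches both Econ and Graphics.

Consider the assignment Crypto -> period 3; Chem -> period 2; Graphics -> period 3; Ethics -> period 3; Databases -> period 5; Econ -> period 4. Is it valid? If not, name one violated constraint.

No. The Graphics session must be before the Chem session is not satisfied.

The Crypto session must be before the Databases session — holds.
The Graphics session must be before the Chem session — violated.
Prof. Gus teaches both Econ and Graphics — holds.
Databases and Graphics have overlapping enrolment — holds.
Graphics is only available from period 2 onward — holds.
Crypto is a prerequisite for Econ this term — holds.
Graphics is a prerequisite for Crypto this term — violated.
Chem must fall between period 2 and period 4 — holds.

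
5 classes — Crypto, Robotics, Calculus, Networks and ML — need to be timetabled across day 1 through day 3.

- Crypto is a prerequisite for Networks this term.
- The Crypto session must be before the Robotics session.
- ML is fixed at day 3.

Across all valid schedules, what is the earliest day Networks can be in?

Precedence pushes Networks to at least day 2.
Networks at day 2 is achievable: Networks=day 2; Robotics=day 2; Calculus=day 1; Crypto=day 1; ML=day 3.

day 2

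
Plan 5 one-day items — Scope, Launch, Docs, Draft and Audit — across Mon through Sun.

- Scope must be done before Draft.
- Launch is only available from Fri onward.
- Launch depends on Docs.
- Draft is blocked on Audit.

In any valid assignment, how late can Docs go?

Downstream work caps Docs at Sat.
Docs at Sat is achievable: Draft -> Tue, Launch -> Sun, Docs -> Sat, Scope -> Mon, Audit -> Mon.

Sat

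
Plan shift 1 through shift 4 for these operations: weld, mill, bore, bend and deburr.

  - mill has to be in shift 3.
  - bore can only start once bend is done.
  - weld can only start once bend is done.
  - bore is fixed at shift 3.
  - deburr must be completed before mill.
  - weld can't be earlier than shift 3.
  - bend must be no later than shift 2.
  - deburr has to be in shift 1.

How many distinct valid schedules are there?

Enumerating: mill in shift 3, bend in shift 1, deburr in shift 1, weld in shift 3, bore in shift 3 | weld in shift 4; mill in shift 3; deburr in shift 1; bore in shift 3; bend in shift 1 | bend=shift 2, bore=shift 3, mill=shift 3, weld=shift 3, deburr=shift 1 | bore in shift 3, weld in shift 4, bend in shift 2, deburr in shift 1, mill in shift 3.

4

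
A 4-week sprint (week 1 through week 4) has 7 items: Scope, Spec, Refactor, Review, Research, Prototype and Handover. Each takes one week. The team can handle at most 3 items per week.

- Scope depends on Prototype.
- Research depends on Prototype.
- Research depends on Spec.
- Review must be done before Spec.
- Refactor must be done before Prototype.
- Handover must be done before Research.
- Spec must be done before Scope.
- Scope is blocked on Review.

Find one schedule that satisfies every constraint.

Spec=week 2, Review=week 1, Prototype=week 2, Handover=week 1, Refactor=week 1, Scope=week 3, Research=week 3

Checking: Spec(week 2) before Research(week 3); Prototype(week 2) before Scope(week 3); Prototype(week 2) before Research(week 3); Handover(week 1) before Research(week 3); Review(week 1) before Spec(week 2); Review(week 1) before Scope(week 3); Refactor(week 1) before Prototype(week 2); Spec(week 2) before Scope(week 3); max 3 per week (cap 3).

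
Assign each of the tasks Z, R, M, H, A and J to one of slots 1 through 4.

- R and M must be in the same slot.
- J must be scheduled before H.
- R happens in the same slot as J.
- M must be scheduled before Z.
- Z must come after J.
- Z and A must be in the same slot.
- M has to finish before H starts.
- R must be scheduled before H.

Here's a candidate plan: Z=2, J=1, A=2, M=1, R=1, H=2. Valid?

Yes

R and M must be in the same slot — holds.
R must be scheduled before H — holds.
M has to finish before H starts — holds.
Z must come after J — holds.
J must be scheduled before H — holds.
M must be scheduled before Z — holds.
R happens in the same slot as J — holds.
Z and A must be in the same slot — holds.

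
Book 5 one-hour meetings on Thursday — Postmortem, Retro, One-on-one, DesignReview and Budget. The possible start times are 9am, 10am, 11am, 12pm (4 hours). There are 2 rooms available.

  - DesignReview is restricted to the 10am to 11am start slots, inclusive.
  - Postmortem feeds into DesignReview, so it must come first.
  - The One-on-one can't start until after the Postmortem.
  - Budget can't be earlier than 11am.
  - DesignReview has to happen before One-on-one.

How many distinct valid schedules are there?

26

Splitting on Postmortem: it can be 9am (20), 10am (6). Listing each branch's schedules as (Retro, One-on-one, DesignReview, Budget):
Postmortem=9am: (9am,11am,10am,11am) (9am,11am,10am,12pm) (9am,12pm,10am,11am) (9am,12pm,10am,12pm) (9am,12pm,11am,11am) (9am,12pm,11am,12pm) (10am,11am,10am,11am) (10am,11am,10am,12pm) (10am,12pm,10am,11am) (10am,12pm,10am,12pm) (10am,12pm,11am,11am) (10am,12pm,11am,12pm) (11am,11am,10am,12pm) (11am,12pm,10am,11am) (11am,12pm,10am,12pm) (11am,12pm,11am,12pm) (12pm,11am,10am,11am) (12pm,11am,10am,12pm) (12pm,12pm,10am,11am) (12pm,12pm,11am,11am) — 20.
Postmortem=10am: (9am,12pm,11am,11am) (9am,12pm,11am,12pm) (10am,12pm,11am,11am) (10am,12pm,11am,12pm) (11am,12pm,11am,12pm) (12pm,12pm,11am,11am) — 6.
Summing: 20 + 6 = 26.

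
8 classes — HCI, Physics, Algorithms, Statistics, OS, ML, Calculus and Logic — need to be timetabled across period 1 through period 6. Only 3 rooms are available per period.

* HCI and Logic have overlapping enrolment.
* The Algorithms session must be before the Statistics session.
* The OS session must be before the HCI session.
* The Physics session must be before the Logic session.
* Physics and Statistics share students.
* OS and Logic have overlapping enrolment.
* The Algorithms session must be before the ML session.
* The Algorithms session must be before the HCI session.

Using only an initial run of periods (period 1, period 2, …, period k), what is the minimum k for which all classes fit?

The precedence chain requires at least 2 distinct periods.
With at most 3 per period and 8 classes, at least 3 periods are needed.
3 works (last occupied period: period 3): for example Physics -> period 1; Algorithms -> period 1; Statistics -> period 2; Logic -> period 3; OS -> period 1; Calculus -> period 3; ML -> period 2; HCI -> period 2.

3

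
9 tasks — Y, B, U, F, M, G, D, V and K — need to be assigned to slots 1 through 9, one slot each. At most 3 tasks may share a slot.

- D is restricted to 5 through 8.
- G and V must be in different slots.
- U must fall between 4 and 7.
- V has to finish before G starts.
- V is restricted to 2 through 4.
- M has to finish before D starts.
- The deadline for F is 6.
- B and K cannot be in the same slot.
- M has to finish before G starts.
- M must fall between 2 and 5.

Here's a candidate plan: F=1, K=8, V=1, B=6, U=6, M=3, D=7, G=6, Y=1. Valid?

V is restricted to 2 through 4 — violated.
U must fall between 4 and 7 — holds.
M has to finish before G starts — holds.
V has to finish before G starts — holds.
M must fall between 2 and 5 — holds.
D is restricted to 5 through 8 — holds.
G and V must be in different slots — holds.
M has to finish before D starts — holds.
The deadline for F is 6 — holds.
At most 3 tasks may share a slot — holds.
B and K cannot be in the same slot — holds.

No — it violates: V is restricted to 2 through 4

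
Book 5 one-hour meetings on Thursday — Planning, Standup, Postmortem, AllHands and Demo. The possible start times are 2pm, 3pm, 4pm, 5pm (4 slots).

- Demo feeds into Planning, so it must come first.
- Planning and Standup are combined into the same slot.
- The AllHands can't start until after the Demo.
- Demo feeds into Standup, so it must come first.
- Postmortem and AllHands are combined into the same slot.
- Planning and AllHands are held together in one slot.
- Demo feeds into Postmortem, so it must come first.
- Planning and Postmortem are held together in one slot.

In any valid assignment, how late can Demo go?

4pm

Downstream work caps Demo at 4pm.
Demo at 4pm is achievable: Planning in 5pm; AllHands in 5pm; Standup in 5pm; Demo in 4pm; Postmortem in 5pm.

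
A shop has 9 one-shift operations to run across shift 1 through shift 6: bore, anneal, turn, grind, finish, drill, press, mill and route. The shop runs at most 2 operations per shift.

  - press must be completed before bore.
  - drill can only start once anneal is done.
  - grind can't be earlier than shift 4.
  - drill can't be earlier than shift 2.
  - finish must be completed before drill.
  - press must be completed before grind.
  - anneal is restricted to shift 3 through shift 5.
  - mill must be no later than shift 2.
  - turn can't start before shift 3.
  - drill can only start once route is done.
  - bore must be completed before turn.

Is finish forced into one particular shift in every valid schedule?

No

finish can be shift 1 (e.g. finish=shift 1, grind=shift 4, mill=shift 1, anneal=shift 3, route=shift 2, press=shift 2, turn=shift 4, drill=shift 5, bore=shift 3) or shift 2 (e.g. drill in shift 5; finish in shift 2; press in shift 1; bore in shift 2; anneal in shift 3; grind in shift 4; turn in shift 3; route in shift 4; mill in shift 1).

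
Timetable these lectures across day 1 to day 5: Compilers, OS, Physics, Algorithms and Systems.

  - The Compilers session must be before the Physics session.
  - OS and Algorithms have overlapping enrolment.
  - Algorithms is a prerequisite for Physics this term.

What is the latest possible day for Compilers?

day 4

Downstream work caps Compilers at day 4.
Compilers at day 4 is achievable: Systems=day 1, OS=day 2, Physics=day 5, Algorithms=day 1, Compilers=day 4.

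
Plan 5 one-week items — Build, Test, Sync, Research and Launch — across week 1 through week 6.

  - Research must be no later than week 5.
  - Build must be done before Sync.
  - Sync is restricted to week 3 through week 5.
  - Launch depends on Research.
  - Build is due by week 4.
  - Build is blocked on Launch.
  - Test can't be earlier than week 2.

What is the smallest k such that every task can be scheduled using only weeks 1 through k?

The precedence chain requires at least 4 distinct weeks.
4 works (last occupied week: week 4): for example Launch in week 2, Sync in week 4, Build in week 3, Research in week 1, Test in week 2.

4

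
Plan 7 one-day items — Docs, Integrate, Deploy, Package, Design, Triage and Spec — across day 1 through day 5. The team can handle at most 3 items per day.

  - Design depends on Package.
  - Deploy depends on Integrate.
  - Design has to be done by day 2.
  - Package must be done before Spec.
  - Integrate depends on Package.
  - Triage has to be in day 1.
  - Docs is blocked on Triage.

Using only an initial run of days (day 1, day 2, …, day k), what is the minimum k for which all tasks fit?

3 days

The precedence chain requires at least 3 distinct days.
With at most 3 per day and 7 tasks, at least 3 days are needed.
3 works (last occupied day: day 3): for example Deploy in day 3, Design in day 2, Docs in day 2, Integrate in day 2, Package in day 1, Triage in day 1, Spec in day 3.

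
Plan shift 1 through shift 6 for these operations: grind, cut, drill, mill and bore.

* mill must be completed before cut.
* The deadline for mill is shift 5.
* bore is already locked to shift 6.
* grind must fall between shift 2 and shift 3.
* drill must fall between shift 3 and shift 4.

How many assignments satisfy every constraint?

60

Splitting on grind: it can be shift 2 (30), shift 3 (30). Listing each branch's schedules as (cut, drill, mill, bore) by shift number:
grind=shift 2: (2,3,1,6) (2,4,1,6) (3,3,1,6) (3,3,2,6) (3,4,1,6) (3,4,2,6) (4,3,1,6) (4,3,2,6) (4,3,3,6) (4,4,1,6) (4,4,2,6) (4,4,3,6) (5,3,1,6) (5,3,2,6) (5,3,3,6) (5,3,4,6) (5,4,1,6) (5,4,2,6) (5,4,3,6) (5,4,4,6) (6,3,1,6) (6,3,2,6) (6,3,3,6) (6,3,4,6) (6,3,5,6) (6,4,1,6) (6,4,2,6) (6,4,3,6) (6,4,4,6) (6,4,5,6) — 30.
grind=shift 3: (2,3,1,6) (2,4,1,6) (3,3,1,6) (3,3,2,6) (3,4,1,6) (3,4,2,6) (4,3,1,6) (4,3,2,6) (4,3,3,6) (4,4,1,6) (4,4,2,6) (4,4,3,6) (5,3,1,6) (5,3,2,6) (5,3,3,6) (5,3,4,6) (5,4,1,6) (5,4,2,6) (5,4,3,6) (5,4,4,6) (6,3,1,6) (6,3,2,6) (6,3,3,6) (6,3,4,6) (6,3,5,6) (6,4,1,6) (6,4,2,6) (6,4,3,6) (6,4,4,6) (6,4,5,6) — 30.
Summing: 30 + 30 = 60.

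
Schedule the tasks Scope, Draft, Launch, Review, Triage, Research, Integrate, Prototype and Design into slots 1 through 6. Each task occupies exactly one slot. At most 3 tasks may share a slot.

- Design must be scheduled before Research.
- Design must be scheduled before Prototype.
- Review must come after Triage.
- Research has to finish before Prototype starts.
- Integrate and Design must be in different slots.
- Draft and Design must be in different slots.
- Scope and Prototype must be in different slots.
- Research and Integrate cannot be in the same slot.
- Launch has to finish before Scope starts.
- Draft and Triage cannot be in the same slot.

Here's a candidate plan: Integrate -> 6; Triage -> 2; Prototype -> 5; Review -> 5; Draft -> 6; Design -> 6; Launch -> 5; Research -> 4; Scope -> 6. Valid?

At most 3 tasks may share a slot — violated.
Draft and Design must be in different slots — violated.
Design must be scheduled before Research — violated.
Integrate and Design must be in different slots — violated.
Design must be scheduled before Prototype — violated.
Research has to finish before Prototype starts — holds.
Draft and Triage cannot be in the same slot — holds.
Review must come after Triage — holds.
Scope and Prototype must be in different slots — holds.
Research and Integrate cannot be in the same slot — holds.
Launch has to finish before Scope starts — holds.

Invalid. Draft and Design must be in different slots.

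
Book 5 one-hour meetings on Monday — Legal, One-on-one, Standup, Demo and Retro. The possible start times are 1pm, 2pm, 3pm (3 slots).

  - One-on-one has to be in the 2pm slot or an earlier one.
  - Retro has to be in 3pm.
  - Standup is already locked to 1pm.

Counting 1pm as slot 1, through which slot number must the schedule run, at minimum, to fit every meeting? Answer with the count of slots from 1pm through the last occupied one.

3

Retro can't be placed before 3pm — that is slot 3 counting from 1pm — so the schedule must run through at least 3 slots.
3 works (last occupied slot: 3pm): for example Legal -> 1pm, One-on-one -> 1pm, Demo -> 1pm, Retro -> 3pm, Standup -> 1pm.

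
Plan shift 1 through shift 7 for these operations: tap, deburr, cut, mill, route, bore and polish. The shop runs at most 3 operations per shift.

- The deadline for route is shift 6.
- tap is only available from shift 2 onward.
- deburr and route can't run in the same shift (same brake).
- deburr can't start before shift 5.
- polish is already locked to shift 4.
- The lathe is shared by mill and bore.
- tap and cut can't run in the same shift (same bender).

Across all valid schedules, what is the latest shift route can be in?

shift 6

Route's own window allows nothing later than shift 6.
route at shift 6 is achievable: deburr in shift 5; tap in shift 2; polish in shift 4; route in shift 6; cut in shift 1; mill in shift 1; bore in shift 2.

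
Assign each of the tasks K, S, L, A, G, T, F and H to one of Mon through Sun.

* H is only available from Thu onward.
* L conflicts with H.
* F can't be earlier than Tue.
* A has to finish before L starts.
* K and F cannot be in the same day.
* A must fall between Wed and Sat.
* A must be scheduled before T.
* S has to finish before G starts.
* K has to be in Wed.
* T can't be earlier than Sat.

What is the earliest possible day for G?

Precedence pushes G to at least Tue.
G at Tue is achievable: A=Wed, T=Sat, F=Tue, L=Fri, S=Mon, H=Thu, G=Tue, K=Wed.

Tue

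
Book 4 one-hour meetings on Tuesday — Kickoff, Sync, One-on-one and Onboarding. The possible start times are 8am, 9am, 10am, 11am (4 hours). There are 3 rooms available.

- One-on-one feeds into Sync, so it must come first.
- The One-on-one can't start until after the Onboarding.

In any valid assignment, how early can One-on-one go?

Precedence pushes One-on-one to at least 9am; downstream work caps One-on-one at 10am.
One-on-one at 9am is achievable: Kickoff=8am; One-on-one=9am; Sync=10am; Onboarding=8am.

9am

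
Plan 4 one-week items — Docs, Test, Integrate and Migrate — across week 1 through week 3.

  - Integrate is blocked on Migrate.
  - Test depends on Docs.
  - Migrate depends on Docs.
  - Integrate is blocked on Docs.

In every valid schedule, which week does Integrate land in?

week 3

Precedence pushes Integrate to at least week 3.
So Integrate is pinned to week 3.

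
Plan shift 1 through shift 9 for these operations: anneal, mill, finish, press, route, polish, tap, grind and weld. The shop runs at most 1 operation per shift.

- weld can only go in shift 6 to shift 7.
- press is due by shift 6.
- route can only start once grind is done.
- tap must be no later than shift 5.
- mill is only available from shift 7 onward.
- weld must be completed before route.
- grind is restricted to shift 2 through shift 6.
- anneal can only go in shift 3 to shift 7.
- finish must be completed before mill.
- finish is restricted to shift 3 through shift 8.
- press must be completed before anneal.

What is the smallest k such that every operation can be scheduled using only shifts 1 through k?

9

The precedence chain requires at least 2 distinct shifts.
With at most 1 per shift and 9 operations, at least 9 shifts are needed.
mill can't be placed before shift 7, so the schedule must run through at least shift 7.
9 works (last occupied shift: shift 9): for example mill=shift 7, tap=shift 4, press=shift 1, anneal=shift 3, finish=shift 5, grind=shift 2, polish=shift 9, route=shift 8, weld=shift 6.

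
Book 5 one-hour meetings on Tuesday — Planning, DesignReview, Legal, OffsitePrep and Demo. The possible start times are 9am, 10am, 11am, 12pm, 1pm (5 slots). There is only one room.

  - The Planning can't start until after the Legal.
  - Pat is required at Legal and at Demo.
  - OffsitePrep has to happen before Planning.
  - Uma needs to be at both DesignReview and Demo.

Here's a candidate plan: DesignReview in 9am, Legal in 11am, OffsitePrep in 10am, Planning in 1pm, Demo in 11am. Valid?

OffsitePrep has to happen before Planning — holds.
Pat is required at Legal and at Demo — violated.
There is only one room — violated.
Uma needs to be at both DesignReview and Demo — holds.
The Planning can't start until after the Legal — holds.

Invalid. Pat is required at Legal and at Demo.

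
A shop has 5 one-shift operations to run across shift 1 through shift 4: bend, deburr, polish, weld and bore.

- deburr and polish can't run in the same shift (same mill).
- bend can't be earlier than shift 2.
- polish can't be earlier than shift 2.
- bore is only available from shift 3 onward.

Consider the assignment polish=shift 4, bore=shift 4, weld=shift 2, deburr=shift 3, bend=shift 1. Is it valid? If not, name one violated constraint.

No — it violates: bend can't be earlier than shift 2

deburr and polish can't run in the same shift (same mill) — holds.
bore is only available from shift 3 onward — holds.
bend can't be earlier than shift 2 — violated.
polish can't be earlier than shift 2 — holds.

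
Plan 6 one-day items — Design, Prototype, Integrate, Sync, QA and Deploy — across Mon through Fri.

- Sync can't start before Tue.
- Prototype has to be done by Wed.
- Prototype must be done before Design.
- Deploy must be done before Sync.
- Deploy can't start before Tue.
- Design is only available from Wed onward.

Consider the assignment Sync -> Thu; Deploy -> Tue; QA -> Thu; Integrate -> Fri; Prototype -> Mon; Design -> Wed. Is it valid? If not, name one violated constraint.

Sync can't start before Tue — holds.
Deploy can't start before Tue — holds.
Prototype has to be done by Wed — holds.
Prototype must be done before Design — holds.
Deploy must be done before Sync — holds.
Design is only available from Wed onward — holds.

Valid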